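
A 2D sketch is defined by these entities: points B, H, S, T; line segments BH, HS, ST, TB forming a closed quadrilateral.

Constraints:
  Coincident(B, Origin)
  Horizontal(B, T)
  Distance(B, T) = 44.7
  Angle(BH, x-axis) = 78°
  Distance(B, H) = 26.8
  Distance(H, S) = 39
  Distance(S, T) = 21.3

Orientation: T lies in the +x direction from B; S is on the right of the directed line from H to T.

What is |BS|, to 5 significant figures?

26.003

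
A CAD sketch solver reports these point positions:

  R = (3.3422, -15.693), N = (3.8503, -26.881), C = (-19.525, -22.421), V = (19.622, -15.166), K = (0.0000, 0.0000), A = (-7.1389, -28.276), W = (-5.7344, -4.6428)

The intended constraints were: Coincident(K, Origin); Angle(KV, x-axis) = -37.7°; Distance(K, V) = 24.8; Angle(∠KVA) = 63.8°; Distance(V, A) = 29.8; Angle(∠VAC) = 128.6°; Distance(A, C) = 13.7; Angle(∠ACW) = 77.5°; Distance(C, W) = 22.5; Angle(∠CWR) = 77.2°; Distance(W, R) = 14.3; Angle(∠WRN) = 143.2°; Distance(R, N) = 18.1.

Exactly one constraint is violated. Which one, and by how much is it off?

Distance(R, N) = 18.1 — off by 6.90.

K = (0.00, 0.00) ✓; KV at -37.70° ✓; |KV| = 24.80 ✓; ∠KVA = 63.80° ✓; |VA| = 29.80 ✓; ∠VAC = 128.6° ✓; |AC| = 13.70 ✓; ∠ACW = 77.50° ✓; |CW| = 22.50 ✓; ∠CWR = 77.20° ✓; |WR| = 14.30 ✓; ∠WRN = 143.2° ✓; |RN| = 11.20 ✗.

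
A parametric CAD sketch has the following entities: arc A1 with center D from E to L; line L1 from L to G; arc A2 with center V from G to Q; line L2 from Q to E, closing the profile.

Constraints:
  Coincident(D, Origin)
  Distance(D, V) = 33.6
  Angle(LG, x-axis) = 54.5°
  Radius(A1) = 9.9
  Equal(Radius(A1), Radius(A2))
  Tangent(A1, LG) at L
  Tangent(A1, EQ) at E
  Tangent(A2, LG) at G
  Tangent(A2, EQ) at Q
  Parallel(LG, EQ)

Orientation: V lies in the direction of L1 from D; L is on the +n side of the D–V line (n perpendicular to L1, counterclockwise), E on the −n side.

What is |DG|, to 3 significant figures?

35.0

The slot axis is L1's direction at 54.5°, so u = (cos 54.5°, sin 54.5°) = (0.581, 0.814) and n = (−sin 54.5°, cos 54.5°) = (-0.814, 0.581). D is at the origin and V lies 33.6 along u from D, so V = 33.6·u = (19.5, 27.4). Tangency of A1 to both parallel lines with radius 9.9 puts L and E at D ± 9.9·n: L = (-8.06, 5.75), E = (8.06, -5.75). Equal radii place G and Q the same way about V: G = V + 9.9·n = (11.5, 33.1), Q = V − 9.9·n = (27.6, 21.6). Then |DG| = |G − D| = 35.0.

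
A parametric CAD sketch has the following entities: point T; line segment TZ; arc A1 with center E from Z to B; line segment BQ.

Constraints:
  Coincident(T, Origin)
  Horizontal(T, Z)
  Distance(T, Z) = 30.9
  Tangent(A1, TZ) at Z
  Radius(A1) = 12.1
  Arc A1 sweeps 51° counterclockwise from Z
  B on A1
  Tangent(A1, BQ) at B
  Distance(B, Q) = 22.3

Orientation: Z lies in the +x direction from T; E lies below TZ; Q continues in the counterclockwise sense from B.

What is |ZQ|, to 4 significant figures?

32.02

T is at the origin; TZ is horizontal with |TZ| = 30.9 and Z on the +x side, so Z = (30.90, 0.000). A1 meets TZ tangentially, so EZ is at right angles to TZ, so E = Z + (0, -12.1) = (30.90, -12.10). On A1, Z sits at bearing 90° from E; a 51° counterclockwise sweep puts B at bearing 141°, so B = E + 12.1·(cos 141°, sin 141°) = (21.50, -4.485). Tangency of A1 to BQ means the radius EB is perpendicular to BQ, so BQ runs along (−sin 141°, cos 141°); with |BQ| = 22.3, Q = (7.463, -21.82). Then |ZQ| = |Q − Z| = 32.02.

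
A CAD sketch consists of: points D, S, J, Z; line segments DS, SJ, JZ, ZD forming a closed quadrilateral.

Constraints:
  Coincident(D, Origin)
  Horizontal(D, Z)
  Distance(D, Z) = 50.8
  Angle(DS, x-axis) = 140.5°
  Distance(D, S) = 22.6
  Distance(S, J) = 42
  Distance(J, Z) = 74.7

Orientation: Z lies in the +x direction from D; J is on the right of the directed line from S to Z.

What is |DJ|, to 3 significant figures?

33.3

Checks: |SJ| = 42.00 ✓; |JZ| = 74.70 ✓.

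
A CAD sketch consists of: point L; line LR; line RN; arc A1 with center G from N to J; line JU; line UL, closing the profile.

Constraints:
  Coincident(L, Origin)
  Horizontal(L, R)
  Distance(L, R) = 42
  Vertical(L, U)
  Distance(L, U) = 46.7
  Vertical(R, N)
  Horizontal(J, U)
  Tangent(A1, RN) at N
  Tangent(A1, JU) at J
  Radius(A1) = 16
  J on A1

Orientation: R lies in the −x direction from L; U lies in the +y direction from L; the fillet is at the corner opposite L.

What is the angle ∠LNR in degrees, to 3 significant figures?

53.8°

L is at the origin; L and R share the same y with |LR| = 42.0 and R on the −x side, so R = (-42.0, 0.00). L and U share the same x with |LU| = 46.7 and U on the +y side, so U = (0.00, 46.7). The virtual corner opposite L is at (-42.0, 46.7). The tangent condition forces GN to be normal to RN and since A1 is tangent to JU there, GJ ⟂ JU, with radius 16.0, so the center G sits 16.0 in from both sides at G = (-26.0, 30.7). That places the tangent points at N = (-42.0, 30.7) on RN and J = (-26.0, 46.7) on JU. Then cos ∠LNR = NL·NR / (|NL||NR|), giving 53.8°.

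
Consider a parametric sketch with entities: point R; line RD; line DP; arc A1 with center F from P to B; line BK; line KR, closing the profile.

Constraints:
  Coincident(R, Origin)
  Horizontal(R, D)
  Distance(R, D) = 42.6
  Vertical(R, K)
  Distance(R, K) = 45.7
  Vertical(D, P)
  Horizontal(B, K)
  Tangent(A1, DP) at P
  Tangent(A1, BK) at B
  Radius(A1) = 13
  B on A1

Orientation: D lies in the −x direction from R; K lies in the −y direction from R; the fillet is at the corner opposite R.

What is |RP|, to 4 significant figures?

53.70

The virtual corner opposite R is at (-42.60, -45.70). The tangent condition forces FP to be normal to DP and since A1 is tangent to BK there, FB ⟂ BK, with radius 13.0, so the center F sits 13.0 in from both sides at F = (-29.60, -32.70). That places the tangent points at P = (-42.60, -32.70) on DP and B = (-29.60, -45.70) on BK. Then |RP| = |P − R| = 53.70.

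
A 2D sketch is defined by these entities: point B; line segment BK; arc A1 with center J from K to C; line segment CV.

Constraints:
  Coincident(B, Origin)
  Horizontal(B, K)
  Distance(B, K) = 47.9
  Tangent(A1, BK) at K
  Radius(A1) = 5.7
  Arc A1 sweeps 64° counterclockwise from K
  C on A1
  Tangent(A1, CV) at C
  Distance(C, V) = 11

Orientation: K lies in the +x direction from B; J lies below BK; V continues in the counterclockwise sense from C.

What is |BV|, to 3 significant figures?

40.1

B is at the origin; BK is horizontal with |BK| = 47.9 and K on the +x side, so K = (47.9, 0.00). Tangency of A1 to BK means the radius JK is perpendicular to BK, so J = K + (0, -5.7) = (47.9, -5.70). On A1, K sits at bearing 90° from J; a 64° counterclockwise sweep puts C at bearing 154°, so C = J + 5.7·(cos 154°, sin 154°) = (42.8, -3.20). The tangent condition forces JC to be normal to CV, so CV runs along (−sin 154°, cos 154°); with |CV| = 11.0, V = (38.0, -13.1). Then |BV| = |V − B| = 40.1.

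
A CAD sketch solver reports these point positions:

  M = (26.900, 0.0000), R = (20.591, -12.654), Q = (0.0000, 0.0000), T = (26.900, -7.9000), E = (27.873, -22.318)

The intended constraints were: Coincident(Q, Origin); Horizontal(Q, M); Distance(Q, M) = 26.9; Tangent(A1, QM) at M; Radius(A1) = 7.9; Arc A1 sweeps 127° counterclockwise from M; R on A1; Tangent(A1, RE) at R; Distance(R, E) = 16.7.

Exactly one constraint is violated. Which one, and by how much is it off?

Distance(R, E) = 16.7 — off by 4.60.

Q = (0.00, 0.00) ✓; Q.y = 0.00, M.y = 0.00 ✓; |QM| = 26.90 ✓; ∠(TM, MQ) = 90.00° ✓; |TM| = 7.900 ✓; bearing(T→R) − bearing(T→M) = 127.0° ✓; |TR| = 7.900 ✓; ∠(TR, RE) = 90.00° ✓; |RE| = 12.10 ✗.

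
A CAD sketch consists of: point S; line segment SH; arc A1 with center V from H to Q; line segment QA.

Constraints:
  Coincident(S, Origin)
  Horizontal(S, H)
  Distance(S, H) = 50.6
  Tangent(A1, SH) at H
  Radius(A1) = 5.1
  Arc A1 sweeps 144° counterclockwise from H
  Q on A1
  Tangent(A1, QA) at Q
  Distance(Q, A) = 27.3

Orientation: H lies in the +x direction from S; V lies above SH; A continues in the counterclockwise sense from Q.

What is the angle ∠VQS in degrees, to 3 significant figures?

44.2°

The tangent condition forces VH to be normal to SH, so V = H + (0, 5.1) = (50.6, 5.10). On A1, H sits at bearing -90° from V; a 144° counterclockwise sweep puts Q at bearing 54°, so Q = V + 5.1·(cos 54°, sin 54°) = (53.6, 9.23). Then cos ∠VQS = QV·QS / (|QV||QS|), giving 44.2°.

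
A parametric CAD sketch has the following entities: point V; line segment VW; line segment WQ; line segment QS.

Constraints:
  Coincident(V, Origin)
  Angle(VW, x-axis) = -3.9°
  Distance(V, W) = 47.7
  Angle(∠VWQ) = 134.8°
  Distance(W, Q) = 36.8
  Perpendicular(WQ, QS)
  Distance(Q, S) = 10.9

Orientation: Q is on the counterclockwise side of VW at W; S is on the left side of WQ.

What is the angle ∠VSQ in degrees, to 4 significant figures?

108.1°

V is at the origin; VW runs at -3.9° with length 47.7, so W = 47.7·(cos -3.9°, sin -3.9°) = (47.59, -3.244). ∠VWQ = 134.8°, so WQ runs at -3.9° + (180° − 134.8°) = 41.30° from the x-axis; with |WQ| = 36.8, Q = W + 36.8·(cos 41.30°, sin 41.30°) = (75.24, 21.04). The perpendicularity gives QS at right angles to WQ; with |QS| = 10.9 on the left of WQ, S = Q + 10.9·(-0.6600, 0.7513) = (68.04, 29.23). Then cos ∠VSQ = SV·SQ / (|SV||SQ|), giving 108.1°.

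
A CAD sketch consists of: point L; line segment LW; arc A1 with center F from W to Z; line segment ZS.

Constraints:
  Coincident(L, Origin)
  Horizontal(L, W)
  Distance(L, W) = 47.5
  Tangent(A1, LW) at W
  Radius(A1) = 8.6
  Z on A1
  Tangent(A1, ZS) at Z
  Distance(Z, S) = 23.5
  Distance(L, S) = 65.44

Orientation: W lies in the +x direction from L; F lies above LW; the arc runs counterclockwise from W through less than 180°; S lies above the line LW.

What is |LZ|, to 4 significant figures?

56.68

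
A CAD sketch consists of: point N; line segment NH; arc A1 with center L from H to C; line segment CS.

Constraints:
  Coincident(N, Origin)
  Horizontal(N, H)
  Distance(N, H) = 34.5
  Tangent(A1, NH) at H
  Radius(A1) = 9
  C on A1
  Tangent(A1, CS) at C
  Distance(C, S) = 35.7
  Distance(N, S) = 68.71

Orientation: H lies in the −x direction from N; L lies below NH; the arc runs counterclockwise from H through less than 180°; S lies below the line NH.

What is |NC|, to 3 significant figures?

43.0

Checks: N = (0.00, 0.00) ✓; |LC| = 9.000 ✓; ∠(LC, CS) = 90.00° ✓; |CS| = 35.70 ✓; |NS| = 68.71 ✓.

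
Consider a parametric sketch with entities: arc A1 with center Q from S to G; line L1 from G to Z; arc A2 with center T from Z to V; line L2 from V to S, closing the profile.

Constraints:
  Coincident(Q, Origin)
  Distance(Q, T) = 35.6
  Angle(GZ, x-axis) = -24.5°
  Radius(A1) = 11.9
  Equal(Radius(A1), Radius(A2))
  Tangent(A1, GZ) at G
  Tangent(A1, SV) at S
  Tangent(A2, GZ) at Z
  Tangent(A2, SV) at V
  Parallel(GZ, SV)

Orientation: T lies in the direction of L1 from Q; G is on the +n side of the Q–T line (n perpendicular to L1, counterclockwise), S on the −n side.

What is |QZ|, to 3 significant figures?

37.5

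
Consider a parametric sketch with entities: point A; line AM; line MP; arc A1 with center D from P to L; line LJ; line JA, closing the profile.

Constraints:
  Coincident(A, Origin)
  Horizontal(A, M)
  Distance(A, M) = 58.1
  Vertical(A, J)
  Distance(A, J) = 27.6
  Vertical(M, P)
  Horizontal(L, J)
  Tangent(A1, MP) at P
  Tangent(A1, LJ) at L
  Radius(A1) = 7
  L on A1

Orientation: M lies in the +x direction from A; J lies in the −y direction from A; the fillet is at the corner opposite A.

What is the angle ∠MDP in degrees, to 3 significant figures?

71.2°

A is at the origin; A and M share the same y with |AM| = 58.1 and M on the +x side, so M = (58.1, 0.00). A and J share the same x with |AJ| = 27.6 and J on the −y side, so J = (0.00, -27.6). The virtual corner opposite A is at (58.1, -27.6). Since A1 is tangent to MP there, DP ⟂ MP and tangency of A1 to LJ means the radius DL is perpendicular to LJ, with radius 7.0, so the center D sits 7.0 in from both sides at D = (51.1, -20.6). That places the tangent points at P = (58.1, -20.6) on MP and L = (51.1, -27.6) on LJ. Then cos ∠MDP = DM·DP / (|DM||DP|), giving 71.2°.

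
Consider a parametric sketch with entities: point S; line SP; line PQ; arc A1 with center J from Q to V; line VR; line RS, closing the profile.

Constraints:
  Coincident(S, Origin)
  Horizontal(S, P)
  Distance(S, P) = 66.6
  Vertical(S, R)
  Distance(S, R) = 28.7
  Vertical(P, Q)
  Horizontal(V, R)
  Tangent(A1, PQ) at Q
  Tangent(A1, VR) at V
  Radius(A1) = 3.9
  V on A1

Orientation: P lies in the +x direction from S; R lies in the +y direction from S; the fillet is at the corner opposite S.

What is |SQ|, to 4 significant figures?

71.07

The virtual corner opposite S is at (66.60, 28.70). Tangency of A1 to PQ means the radius JQ is perpendicular to PQ and tangency of A1 to VR means the radius JV is perpendicular to VR, with radius 3.9, so the center J sits 3.9 in from both sides at J = (62.70, 24.80). That places the tangent points at Q = (66.60, 24.80) on PQ and V = (62.70, 28.70) on VR. Then |SQ| = |Q − S| = 71.07.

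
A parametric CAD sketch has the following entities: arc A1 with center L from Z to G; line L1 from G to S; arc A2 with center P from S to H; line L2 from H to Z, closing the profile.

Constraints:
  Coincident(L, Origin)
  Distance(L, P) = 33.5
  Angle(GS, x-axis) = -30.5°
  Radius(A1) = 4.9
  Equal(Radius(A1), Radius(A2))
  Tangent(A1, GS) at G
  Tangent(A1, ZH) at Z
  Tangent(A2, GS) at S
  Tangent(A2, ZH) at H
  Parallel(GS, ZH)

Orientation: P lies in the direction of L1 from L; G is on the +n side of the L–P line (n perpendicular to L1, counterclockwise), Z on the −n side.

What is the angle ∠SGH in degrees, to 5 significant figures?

16.306°

The slot axis is L1's direction at -30.5°, so u = (cos -30.5°, sin -30.5°) = (0.86163, -0.50754) and n = (−sin -30.5°, cos -30.5°) = (0.50754, 0.86163). L is at the origin and P lies 33.5 along u from L, so P = 33.5·u = (28.865, -17.003). Tangency of A1 to both parallel lines with radius 4.9 puts G and Z at L ± 4.9·n: G = (2.4869, 4.2220), Z = (-2.4869, -4.2220). Equal radii place S and H the same way about P: S = P + 4.9·n = (31.352, -12.781), H = P − 4.9·n = (26.378, -21.225). Then cos ∠SGH = GS·GH / (|GS||GH|), giving 16.306°.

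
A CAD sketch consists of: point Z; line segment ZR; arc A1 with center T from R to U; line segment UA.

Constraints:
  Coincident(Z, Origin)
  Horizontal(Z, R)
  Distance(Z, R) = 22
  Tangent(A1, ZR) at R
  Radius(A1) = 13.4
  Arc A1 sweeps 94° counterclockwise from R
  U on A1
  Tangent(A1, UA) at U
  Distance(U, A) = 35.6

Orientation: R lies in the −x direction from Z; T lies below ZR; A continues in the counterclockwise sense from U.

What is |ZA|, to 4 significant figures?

59.72

Z is at the origin; Z and R share the same y with |ZR| = 22.0 and R on the −x side, so R = (-22.00, 0.000). A1 meets ZR tangentially, so TR is at right angles to ZR, so T = R + (0, -13.4) = (-22.00, -13.40). On A1, R sits at bearing 90° from T; a 94° counterclockwise sweep puts U at bearing 184°, so U = T + 13.4·(cos 184°, sin 184°) = (-35.37, -14.33). The tangent condition forces TU to be normal to UA, so UA runs along (−sin 184°, cos 184°); with |UA| = 35.6, A = (-32.88, -49.85). Then |ZA| = |A − Z| = 59.72.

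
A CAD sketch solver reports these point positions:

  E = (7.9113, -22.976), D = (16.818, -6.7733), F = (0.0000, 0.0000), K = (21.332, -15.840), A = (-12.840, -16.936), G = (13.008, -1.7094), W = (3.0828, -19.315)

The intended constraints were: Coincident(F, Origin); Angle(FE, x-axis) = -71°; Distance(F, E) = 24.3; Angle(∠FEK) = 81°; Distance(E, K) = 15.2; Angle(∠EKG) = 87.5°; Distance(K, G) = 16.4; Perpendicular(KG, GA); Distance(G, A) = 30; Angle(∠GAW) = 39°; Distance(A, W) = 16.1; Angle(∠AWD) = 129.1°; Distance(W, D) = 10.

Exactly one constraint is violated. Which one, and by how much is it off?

Distance(W, D) = 10 — off by 8.60.

F = (0.00, 0.00) ✓; FE at -71.00° ✓; |FE| = 24.30 ✓; ∠FEK = 81.00° ✓; |EK| = 15.20 ✓; ∠EKG = 87.50° ✓; |KG| = 16.40 ✓; ∠(KG, GA) = 90.00° ✓; |GA| = 30.00 ✓; ∠GAW = 39.00° ✓; |AW| = 16.10 ✓; ∠AWD = 129.1° ✓; |WD| = 18.60 ✗.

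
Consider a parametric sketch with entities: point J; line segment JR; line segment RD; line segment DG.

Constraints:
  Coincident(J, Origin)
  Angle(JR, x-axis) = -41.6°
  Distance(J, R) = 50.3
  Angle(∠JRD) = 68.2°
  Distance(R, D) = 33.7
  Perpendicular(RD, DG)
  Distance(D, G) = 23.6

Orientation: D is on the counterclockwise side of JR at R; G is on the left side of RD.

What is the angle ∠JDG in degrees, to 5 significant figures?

17.828°

∠JRD = 68.2°, so RD runs at -41.6° + (180° − 68.2°) = 70.200° from the x-axis; with |RD| = 33.7, D = R + 33.7·(cos 70.200°, sin 70.200°) = (49.030, -1.6878). RD ⟂ DG; with |DG| = 23.6 on the left of RD, G = D + 23.6·(-0.94088, 0.33874) = (26.825, 6.3064). Then cos ∠JDG = DJ·DG / (|DJ||DG|), giving 17.828°.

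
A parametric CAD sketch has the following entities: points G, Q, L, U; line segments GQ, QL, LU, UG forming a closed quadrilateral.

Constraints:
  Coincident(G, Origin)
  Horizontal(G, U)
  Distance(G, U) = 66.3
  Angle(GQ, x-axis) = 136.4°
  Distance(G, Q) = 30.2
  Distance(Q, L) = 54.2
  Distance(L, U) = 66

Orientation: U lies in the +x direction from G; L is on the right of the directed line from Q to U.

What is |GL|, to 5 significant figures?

26.497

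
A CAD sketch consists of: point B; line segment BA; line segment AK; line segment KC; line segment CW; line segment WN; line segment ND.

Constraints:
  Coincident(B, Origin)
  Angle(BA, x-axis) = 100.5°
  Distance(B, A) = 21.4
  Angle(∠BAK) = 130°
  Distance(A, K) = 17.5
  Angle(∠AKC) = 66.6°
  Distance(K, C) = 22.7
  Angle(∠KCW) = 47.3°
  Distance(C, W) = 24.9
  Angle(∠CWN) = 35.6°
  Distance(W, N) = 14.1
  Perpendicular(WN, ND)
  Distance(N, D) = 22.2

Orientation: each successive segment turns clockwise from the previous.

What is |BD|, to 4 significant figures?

15.27

B is at the origin; BA runs at 100.5° with length 21.4, so A = (-3.900, 21.04). ∠BAK = 130.0° gives AK at 50.50° from the x-axis; with |AK| = 17.5, K = (7.232, 34.55). ∠AKC = 66.6° gives KC at -62.90° from the x-axis; with |KC| = 22.7, C = (17.57, 14.34). ∠KCW = 47.3° gives CW at 164.4° from the x-axis; with |CW| = 24.9, W = (-6.410, 21.03). ∠CWN = 35.6° gives WN at 20.00° from the x-axis; with |WN| = 14.1, N = (6.839, 25.86). WN is perpendicular to ND, so ND runs at -70.00°; with |ND| = 22.2, D = (14.43, 4.995). Then |BD| = |D − B| = 15.27.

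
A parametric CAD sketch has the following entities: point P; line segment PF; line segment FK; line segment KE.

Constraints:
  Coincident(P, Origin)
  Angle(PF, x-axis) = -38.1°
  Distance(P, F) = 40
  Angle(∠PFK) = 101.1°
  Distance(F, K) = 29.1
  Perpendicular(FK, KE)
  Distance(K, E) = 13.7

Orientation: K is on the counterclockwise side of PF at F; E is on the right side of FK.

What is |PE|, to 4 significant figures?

64.48

P is at the origin; PF runs at -38.1° with length 40.0, so F = 40.0·(cos -38.1°, sin -38.1°) = (31.48, -24.68). ∠PFK = 101.1°, so FK runs at -38.1° + (180° − 101.1°) = 40.80° from the x-axis; with |FK| = 29.1, K = F + 29.1·(cos 40.80°, sin 40.80°) = (53.51, -5.667). The perpendicularity gives KE at right angles to FK; with |KE| = 13.7 on the right of FK, E = K + 13.7·(0.6534, -0.7570) = (62.46, -16.04). Then |PE| = |E − P| = 64.48.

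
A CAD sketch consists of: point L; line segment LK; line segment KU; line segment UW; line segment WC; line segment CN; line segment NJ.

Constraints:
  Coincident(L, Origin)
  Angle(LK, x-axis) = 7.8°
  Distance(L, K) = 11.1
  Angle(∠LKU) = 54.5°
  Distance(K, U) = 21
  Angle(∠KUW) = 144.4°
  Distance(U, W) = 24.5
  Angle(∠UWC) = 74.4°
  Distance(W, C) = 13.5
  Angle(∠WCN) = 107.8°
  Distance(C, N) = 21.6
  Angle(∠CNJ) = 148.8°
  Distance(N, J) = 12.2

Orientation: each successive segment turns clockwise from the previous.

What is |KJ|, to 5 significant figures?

7.1367

∠WCN = 107.8° gives CN at 28.900° from the x-axis; with |CN| = 21.6, N = (-4.3410, -4.4088). ∠CNJ = 148.8° gives NJ at -2.3000° from the x-axis; with |NJ| = 12.2, J = (7.8492, -4.8984). Then |KJ| = |J − K| = 7.1367.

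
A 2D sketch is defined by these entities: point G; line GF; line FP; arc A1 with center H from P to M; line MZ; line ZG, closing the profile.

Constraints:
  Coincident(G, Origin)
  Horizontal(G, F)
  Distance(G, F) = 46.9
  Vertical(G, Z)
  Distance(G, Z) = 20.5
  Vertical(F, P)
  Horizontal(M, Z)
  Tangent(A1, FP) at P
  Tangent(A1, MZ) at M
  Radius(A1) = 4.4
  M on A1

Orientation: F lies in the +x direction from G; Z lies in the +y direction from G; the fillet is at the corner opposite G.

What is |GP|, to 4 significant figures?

49.59

G is at the origin; G and F share the same y with |GF| = 46.9 and F on the +x side, so F = (46.90, 0.000). GZ is vertical with |GZ| = 20.5 and Z on the +y side, so Z = (0.000, 20.50). The virtual corner opposite G is at (46.90, 20.50). Tangency of A1 to FP means the radius HP is perpendicular to FP and since A1 is tangent to MZ there, HM ⟂ MZ, with radius 4.4, so the center H sits 4.4 in from both sides at H = (42.50, 16.10). That places the tangent points at P = (46.90, 16.10) on FP and M = (42.50, 20.50) on MZ. Then |GP| = |P − G| = 49.59.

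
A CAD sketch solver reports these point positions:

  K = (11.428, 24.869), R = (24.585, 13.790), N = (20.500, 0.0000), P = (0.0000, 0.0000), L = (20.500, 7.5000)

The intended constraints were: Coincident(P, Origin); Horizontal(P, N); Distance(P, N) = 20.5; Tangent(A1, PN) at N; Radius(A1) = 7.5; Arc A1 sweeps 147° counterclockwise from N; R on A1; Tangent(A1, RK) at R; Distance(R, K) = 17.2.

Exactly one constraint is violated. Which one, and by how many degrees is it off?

Tangent(A1, RK) at R — off by 7.10°.

P = (0.00, 0.00) ✓; P.y = 0.00, N.y = 0.00 ✓; |PN| = 20.50 ✓; ∠(LN, NP) = 90.00° ✓; |LN| = 7.500 ✓; bearing(L→R) − bearing(L→N) = 147.0° ✓; |LR| = 7.500 ✓; ∠(LR, RK) = 97.10° ✗; |RK| = 17.20 ✓.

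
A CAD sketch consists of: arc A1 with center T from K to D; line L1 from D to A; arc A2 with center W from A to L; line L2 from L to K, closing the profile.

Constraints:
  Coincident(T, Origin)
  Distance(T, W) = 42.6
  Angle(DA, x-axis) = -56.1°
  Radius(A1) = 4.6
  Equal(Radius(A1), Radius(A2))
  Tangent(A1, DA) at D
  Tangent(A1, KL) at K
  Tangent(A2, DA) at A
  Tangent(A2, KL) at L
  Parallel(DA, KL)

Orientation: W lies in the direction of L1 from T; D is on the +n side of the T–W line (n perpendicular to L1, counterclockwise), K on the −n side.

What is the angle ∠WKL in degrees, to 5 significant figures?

6.1630°

Tangency of A1 to both parallel lines with radius 4.6 puts D and K at T ± 4.6·n: D = (3.8181, 2.5656), K = (-3.8181, -2.5656). Equal radii place A and L the same way about W: A = W + 4.6·n = (27.578, -32.793), L = W − 4.6·n = (19.942, -37.924). Then cos ∠WKL = KW·KL / (|KW||KL|), giving 6.1630°.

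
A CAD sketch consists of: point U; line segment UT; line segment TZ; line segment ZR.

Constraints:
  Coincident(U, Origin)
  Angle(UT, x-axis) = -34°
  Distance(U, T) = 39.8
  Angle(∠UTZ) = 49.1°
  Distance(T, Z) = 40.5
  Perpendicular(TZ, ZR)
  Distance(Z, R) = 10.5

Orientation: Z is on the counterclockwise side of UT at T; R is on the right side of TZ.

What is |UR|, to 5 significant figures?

43.076

U is at the origin; UT runs at -34.0° with length 39.8, so T = 39.8·(cos -34.0°, sin -34.0°) = (32.996, -22.256). ∠UTZ = 49.1°, so TZ runs at -34.0° + (180° − 49.1°) = 96.900° from the x-axis; with |TZ| = 40.5, Z = T + 40.5·(cos 96.900°, sin 96.900°) = (28.130, 17.951). The perpendicularity gives ZR at right angles to TZ; with |ZR| = 10.5 on the right of TZ, R = Z + 10.5·(0.99276, 0.12014) = (38.554, 19.212). Then |UR| = |R − U| = 43.076.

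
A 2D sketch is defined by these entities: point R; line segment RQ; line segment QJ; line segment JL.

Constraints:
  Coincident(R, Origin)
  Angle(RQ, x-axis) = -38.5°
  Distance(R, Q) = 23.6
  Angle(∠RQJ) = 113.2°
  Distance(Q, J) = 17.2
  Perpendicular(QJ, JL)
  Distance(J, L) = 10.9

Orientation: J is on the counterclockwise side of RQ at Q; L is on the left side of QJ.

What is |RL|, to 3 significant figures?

28.6

R is at the origin; RQ runs at -38.5° with length 23.6, so Q = 23.6·(cos -38.5°, sin -38.5°) = (18.5, -14.7). ∠RQJ = 113.2°, so QJ runs at -38.5° + (180° − 113.2°) = 28.3° from the x-axis; with |QJ| = 17.2, J = Q + 17.2·(cos 28.3°, sin 28.3°) = (33.6, -6.54). QJ ⟂ JL; with |JL| = 10.9 on the left of QJ, L = J + 10.9·(-0.474, 0.880) = (28.4, 3.06). Then |RL| = |L − R| = 28.6.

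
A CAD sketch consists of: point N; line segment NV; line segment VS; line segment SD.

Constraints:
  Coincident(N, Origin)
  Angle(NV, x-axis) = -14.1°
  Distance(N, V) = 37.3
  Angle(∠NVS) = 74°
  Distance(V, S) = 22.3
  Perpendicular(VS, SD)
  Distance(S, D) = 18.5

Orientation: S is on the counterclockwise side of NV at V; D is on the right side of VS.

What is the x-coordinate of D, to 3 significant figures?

53.9

N is at the origin; NV runs at -14.1° with length 37.3, so V = 37.3·(cos -14.1°, sin -14.1°) = (36.2, -9.09). ∠NVS = 74.0°, so VS runs at -14.1° + (180° − 74.0°) = 91.9° from the x-axis; with |VS| = 22.3, S = V + 22.3·(cos 91.9°, sin 91.9°) = (35.4, 13.2). VS is perpendicular to SD; with |SD| = 18.5 on the right of VS, D = S + 18.5·(0.999, 0.0332) = (53.9, 13.8). So D.x = 53.9.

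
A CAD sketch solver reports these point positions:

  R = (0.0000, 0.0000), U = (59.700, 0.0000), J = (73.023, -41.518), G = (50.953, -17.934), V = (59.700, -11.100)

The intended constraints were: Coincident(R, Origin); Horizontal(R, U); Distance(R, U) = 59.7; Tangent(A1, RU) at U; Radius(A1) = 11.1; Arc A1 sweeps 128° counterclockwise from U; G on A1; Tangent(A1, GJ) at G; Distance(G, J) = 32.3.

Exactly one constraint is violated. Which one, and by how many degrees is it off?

Tangent(A1, GJ) at G — off by 5.10°.

R = (0.00, 0.00) ✓; R.y = 0.00, U.y = 0.00 ✓; |RU| = 59.70 ✓; ∠(VU, UR) = 90.00° ✓; |VU| = 11.10 ✓; bearing(V→G) − bearing(V→U) = 128.0° ✓; |VG| = 11.10 ✓; ∠(VG, GJ) = 84.90° ✗; |GJ| = 32.30 ✓.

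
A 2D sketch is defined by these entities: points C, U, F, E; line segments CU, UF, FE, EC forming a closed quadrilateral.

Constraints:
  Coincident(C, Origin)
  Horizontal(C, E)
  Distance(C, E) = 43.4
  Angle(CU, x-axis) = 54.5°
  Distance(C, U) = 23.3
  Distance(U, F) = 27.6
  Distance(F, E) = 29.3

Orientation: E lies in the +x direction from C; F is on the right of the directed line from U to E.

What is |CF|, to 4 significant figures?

17.61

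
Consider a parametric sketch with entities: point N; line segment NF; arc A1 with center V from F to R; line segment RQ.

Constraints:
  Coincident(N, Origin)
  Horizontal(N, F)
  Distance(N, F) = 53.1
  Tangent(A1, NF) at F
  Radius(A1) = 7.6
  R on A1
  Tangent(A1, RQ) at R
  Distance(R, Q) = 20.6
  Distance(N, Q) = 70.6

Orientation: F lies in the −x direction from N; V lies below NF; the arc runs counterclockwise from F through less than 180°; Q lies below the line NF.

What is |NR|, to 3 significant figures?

60.7

N is at the origin; N and F share the same y with |NF| = 53.1 and F on the −x side, so F = (-53.1, 0.00). A1 meets NF tangentially, so VF is at right angles to NF, so V = F + (0, -7.6) = (-53.1, -7.60). Since VR ⟂ RQ (tangency), |VQ| = √(7.6² + 20.6²) = 22.0 regardless of where R sits on A1. So Q lies on both circle(N, 70.6) and circle(V, 22.0); the below-NF intersection is Q = (-65.8, -25.5). R is the foot of the tangent from Q: R = (-60.4, -5.61).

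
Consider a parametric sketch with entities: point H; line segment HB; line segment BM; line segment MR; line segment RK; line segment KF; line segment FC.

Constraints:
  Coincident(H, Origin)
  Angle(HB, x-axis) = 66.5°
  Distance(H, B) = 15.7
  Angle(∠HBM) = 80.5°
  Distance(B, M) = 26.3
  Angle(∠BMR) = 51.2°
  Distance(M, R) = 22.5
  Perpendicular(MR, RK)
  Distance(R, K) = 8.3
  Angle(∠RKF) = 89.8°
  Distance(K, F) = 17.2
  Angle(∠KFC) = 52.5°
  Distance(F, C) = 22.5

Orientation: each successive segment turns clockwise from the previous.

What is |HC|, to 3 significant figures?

20.0

∠RKF = 89.8° gives KF at 18.0° from the x-axis; with |KF| = 17.2, F = (20.7, 6.25). ∠KFC = 52.5° gives FC at -110° from the x-axis; with |FC| = 22.5, C = (13.2, -15.0). Then |HC| = |C − H| = 20.0.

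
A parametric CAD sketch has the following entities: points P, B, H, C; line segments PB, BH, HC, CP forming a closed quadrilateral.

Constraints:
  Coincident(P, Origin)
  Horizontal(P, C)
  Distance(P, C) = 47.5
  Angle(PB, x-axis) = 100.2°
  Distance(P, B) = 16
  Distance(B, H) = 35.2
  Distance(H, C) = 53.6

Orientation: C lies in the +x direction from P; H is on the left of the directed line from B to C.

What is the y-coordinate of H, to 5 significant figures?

44.448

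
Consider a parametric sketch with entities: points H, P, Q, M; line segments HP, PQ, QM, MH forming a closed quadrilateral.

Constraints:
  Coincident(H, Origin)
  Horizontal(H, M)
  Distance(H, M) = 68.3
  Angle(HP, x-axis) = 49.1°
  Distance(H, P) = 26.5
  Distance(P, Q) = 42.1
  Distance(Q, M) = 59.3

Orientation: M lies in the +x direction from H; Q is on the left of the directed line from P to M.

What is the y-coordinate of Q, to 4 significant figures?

53.55

Checks: |PQ| = 42.10 ✓; |QM| = 59.30 ✓.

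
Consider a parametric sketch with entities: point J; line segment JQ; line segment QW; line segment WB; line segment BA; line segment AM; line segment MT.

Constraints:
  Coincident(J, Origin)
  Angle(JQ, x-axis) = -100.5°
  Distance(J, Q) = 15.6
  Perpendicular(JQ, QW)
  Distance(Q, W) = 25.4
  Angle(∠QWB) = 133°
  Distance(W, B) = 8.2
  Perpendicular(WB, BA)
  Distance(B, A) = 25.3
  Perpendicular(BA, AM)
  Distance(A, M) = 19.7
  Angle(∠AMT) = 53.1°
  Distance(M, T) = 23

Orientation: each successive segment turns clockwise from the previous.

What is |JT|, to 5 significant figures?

23.776

J is at the origin; JQ runs at -100.5° with length 15.6, so Q = (-2.8429, -15.339). JQ ⟂ QW, so QW runs at 169.50°; with |QW| = 25.4, W = (-27.818, -10.710). ∠QWB = 133.0° gives WB at 122.50° from the x-axis; with |WB| = 8.2, B = (-32.223, -3.7942). WB is perpendicular to BA, so BA runs at 32.500°; with |BA| = 25.3, A = (-10.886, 9.7995). The perpendicularity gives AM at right angles to BA, so AM runs at -57.500°; with |AM| = 19.7, M = (-0.30080, -6.8153). ∠AMT = 53.1° gives MT at 175.60° from the x-axis; with |MT| = 23.0, T = (-23.233, -5.0508). Then |JT| = |T − J| = 23.776.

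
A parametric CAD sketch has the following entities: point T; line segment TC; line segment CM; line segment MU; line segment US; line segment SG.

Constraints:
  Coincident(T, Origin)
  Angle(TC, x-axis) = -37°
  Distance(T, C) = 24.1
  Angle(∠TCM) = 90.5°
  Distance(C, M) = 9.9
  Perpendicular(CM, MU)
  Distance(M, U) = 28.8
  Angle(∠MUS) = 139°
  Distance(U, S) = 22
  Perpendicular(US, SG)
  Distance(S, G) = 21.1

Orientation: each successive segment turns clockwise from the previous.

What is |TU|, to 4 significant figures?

11.15

T is at the origin; TC runs at -37.0° with length 24.1, so C = (19.25, -14.50). ∠TCM = 90.5° gives CM at -126.5° from the x-axis; with |CM| = 9.9, M = (13.36, -22.46). CM ⟂ MU, so MU runs at 143.5°; with |MU| = 28.8, U = (-9.793, -5.331). Then |TU| = |U − T| = 11.15.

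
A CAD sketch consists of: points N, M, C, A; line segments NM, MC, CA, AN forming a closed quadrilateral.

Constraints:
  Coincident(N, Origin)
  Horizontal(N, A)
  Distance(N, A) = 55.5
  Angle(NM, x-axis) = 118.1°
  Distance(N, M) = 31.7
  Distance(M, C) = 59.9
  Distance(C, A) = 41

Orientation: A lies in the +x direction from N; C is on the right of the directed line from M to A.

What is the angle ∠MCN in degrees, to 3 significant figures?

8.44°

N is at the origin; N and A share the same y with |NA| = 55.5 and A in +x, so A = (55.5, 0). NM runs at 118.1° with |NM| = 31.7, so M = (-14.9, 28.0). C is determined by |MC| = 59.9 and |CA| = 41.0 together: it lies at the intersection of circle(M, 59.9) and circle(A, 41.0). With |MA| = 75.8, the foot of the radical line on MA is 50.5 from M and the perpendicular offset is √(59.9² − 50.5²) = 32.3. Taking the right-of-MA solution: C = (20.1, -20.6).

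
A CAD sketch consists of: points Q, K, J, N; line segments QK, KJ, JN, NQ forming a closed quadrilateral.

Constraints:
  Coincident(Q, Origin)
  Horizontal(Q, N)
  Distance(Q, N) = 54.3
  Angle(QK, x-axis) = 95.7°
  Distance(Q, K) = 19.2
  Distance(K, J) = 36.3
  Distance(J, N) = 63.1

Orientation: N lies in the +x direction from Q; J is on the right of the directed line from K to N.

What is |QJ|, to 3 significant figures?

18.1

Checks: |KJ| = 36.30 ✓; |JN| = 63.10 ✓.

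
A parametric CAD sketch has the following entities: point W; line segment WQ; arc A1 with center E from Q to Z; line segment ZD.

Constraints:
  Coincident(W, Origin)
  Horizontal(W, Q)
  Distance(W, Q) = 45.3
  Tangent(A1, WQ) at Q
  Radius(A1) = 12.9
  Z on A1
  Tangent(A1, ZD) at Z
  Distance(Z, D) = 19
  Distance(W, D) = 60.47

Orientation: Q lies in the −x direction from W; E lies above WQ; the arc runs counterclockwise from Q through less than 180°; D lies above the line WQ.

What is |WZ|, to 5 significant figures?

41.956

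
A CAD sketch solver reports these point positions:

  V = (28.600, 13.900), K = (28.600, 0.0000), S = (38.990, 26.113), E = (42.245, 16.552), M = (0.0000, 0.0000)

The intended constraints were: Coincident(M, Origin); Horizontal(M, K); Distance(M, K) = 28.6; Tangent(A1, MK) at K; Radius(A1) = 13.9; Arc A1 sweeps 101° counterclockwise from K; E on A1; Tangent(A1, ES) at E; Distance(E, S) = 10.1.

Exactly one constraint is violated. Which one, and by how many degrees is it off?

Tangent(A1, ES) at E — off by 7.80°.

M = (0.00, 0.00) ✓; M.y = 0.00, K.y = 0.00 ✓; |MK| = 28.60 ✓; ∠(VK, KM) = 90.00° ✓; |VK| = 13.90 ✓; bearing(V→E) − bearing(V→K) = 101.0° ✓; |VE| = 13.90 ✓; ∠(VE, ES) = 82.20° ✗; |ES| = 10.10 ✓.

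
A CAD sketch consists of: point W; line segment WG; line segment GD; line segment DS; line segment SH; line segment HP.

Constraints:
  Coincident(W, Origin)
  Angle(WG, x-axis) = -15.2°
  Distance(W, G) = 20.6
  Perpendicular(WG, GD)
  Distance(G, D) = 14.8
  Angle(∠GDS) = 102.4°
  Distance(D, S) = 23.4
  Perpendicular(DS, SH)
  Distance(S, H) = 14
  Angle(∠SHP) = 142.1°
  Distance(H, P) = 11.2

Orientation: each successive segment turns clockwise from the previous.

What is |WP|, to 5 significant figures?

3.9818

DS ⟂ SH, so SH runs at 87.200°; with |SH| = 14.0, H = (-6.6892, -4.5570). ∠SHP = 142.1° gives HP at 49.300° from the x-axis; with |HP| = 11.2, P = (0.61428, 3.9341). Then |WP| = |P − W| = 3.9818.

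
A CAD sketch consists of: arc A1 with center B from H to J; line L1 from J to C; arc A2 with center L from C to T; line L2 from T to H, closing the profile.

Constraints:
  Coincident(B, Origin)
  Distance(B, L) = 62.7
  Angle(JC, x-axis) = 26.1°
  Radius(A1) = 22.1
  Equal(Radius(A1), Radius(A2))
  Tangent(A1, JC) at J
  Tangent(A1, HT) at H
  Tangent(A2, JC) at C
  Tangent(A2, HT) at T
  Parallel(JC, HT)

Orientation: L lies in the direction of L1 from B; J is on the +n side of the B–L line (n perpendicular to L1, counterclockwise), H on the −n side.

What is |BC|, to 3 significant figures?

66.5

Tangency of A1 to both parallel lines with radius 22.1 puts J and H at B ± 22.1·n: J = (-9.72, 19.8), H = (9.72, -19.8). Equal radii place C and T the same way about L: C = L + 22.1·n = (46.6, 47.4), T = L − 22.1·n = (66.0, 7.74). Then |BC| = |C − B| = 66.5.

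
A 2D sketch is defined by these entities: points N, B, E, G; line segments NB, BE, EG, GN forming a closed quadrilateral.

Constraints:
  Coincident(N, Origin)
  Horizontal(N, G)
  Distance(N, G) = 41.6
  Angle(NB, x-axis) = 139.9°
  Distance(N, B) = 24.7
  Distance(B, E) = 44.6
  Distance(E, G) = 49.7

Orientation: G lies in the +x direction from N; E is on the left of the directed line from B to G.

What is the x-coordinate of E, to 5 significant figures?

16.580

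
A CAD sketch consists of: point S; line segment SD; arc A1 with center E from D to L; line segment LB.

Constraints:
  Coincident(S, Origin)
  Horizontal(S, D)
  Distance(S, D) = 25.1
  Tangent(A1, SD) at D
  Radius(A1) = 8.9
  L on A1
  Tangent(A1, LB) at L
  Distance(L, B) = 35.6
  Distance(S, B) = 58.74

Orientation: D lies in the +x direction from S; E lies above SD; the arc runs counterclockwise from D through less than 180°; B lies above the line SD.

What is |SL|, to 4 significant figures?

34.54

Checks: |EL| = 8.900 ✓; ∠(EL, LB) = 90.00° ✓; |LB| = 35.60 ✓; |SB| = 58.74 ✓.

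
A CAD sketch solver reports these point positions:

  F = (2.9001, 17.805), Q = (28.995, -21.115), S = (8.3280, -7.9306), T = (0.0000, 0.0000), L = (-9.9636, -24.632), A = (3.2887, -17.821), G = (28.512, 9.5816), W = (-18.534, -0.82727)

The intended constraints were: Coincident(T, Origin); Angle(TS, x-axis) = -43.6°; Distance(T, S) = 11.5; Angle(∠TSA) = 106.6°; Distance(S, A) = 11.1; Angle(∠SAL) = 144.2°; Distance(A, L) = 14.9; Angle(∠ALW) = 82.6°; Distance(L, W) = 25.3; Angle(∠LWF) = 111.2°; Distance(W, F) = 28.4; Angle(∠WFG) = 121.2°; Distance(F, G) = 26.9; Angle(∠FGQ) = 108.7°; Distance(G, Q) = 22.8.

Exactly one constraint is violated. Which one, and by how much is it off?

Distance(G, Q) = 22.8 — off by 7.90.

T = (0.00, 0.00) ✓; TS at -43.60° ✓; |TS| = 11.50 ✓; ∠TSA = 106.6° ✓; |SA| = 11.10 ✓; ∠SAL = 144.2° ✓; |AL| = 14.90 ✓; ∠ALW = 82.60° ✓; |LW| = 25.30 ✓; ∠LWF = 111.2° ✓; |WF| = 28.40 ✓; ∠WFG = 121.2° ✓; |FG| = 26.90 ✓; ∠FGQ = 108.7° ✓; |GQ| = 30.70 ✗.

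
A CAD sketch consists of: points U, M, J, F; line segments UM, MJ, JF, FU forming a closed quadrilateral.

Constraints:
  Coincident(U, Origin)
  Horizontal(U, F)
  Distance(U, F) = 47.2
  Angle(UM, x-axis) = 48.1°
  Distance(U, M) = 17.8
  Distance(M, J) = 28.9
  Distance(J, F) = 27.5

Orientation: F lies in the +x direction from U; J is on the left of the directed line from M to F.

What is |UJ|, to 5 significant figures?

45.876

U is at the origin; UF is horizontal with |UF| = 47.2 and F in +x, so F = (47.2, 0). UM runs at 48.1° with |UM| = 17.8, so M = (11.887, 13.249). J is determined by |MJ| = 28.9 and |JF| = 27.5 together: it lies at the intersection of circle(M, 28.9) and circle(F, 27.5). With |MF| = 37.716, the foot of the radical line on MF is 19.905 from M and the perpendicular offset is √(28.9² − 19.905²) = 20.953. Taking the left-of-MF solution: J = (37.884, 25.874).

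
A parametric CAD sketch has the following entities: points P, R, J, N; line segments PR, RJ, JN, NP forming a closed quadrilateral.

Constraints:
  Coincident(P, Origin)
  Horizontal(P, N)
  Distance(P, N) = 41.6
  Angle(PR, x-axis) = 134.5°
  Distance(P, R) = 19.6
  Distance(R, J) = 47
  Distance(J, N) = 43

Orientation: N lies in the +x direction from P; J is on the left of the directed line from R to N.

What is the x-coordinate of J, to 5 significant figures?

25.490

P is at the origin; PN is horizontal with |PN| = 41.6 and N in +x, so N = (41.6, 0). PR runs at 134.5° with |PR| = 19.6, so R = (-13.738, 13.980). J is determined by |RJ| = 47.0 and |JN| = 43.0 together: it lies at the intersection of circle(R, 47.0) and circle(N, 43.0). With |RN| = 57.076, the foot of the radical line on RN is 31.692 from R and the perpendicular offset is √(47.0² − 31.692²) = 34.708. Taking the left-of-RN solution: J = (25.490, 39.868).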